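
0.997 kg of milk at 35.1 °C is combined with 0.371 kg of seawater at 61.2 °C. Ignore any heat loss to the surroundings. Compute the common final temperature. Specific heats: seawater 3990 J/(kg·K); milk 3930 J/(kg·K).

Net heat exchanged in the isolated system is zero:
0.371*3990*(T − 61.2) + 0.997*3930*(T − 35.1) = 0
5398.5 T = 228123
T = 228123/5398.5 ≈ 42.26 °C

T_f ≈ 42.3 °C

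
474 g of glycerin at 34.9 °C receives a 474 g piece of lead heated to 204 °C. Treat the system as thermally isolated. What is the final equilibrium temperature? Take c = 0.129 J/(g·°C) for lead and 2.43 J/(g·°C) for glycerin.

T_f ≈ 43.4 °C

Taking heat into each body as positive, Σ m c ΔT = 0:
474×0.129×(T − 204) + 474×2.43×(T − 34.9) = 0
(61.15 + 1151.8) T = 61.15×204 + 1151.8×34.9
T ≈ 43.42 °C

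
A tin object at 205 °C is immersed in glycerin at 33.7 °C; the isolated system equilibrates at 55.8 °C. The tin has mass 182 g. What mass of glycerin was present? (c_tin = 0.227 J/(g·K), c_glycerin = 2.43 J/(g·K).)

m ≈ 115 g

|Q_tin| = |Q_glycerin|:
182·0.227·(205 − 55.8) = m·2.43·(55.8 − 33.7)
53.7 m = 6164  ⇒  m ≈ 114.8 g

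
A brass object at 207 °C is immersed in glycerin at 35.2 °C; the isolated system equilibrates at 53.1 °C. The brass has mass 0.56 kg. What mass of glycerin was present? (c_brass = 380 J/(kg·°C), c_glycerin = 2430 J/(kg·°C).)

Heat lost by the brass = heat gained by the glycerin:
0.56×380×(207 − 53.1) = m×2430×(53.1 − 35.2)
43497 m = 32750  ⇒  m ≈ 0.7529 kg

m ≈ 0.753 kg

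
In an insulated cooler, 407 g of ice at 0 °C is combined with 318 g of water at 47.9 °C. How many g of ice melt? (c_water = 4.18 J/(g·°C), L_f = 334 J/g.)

Water can give up m c ΔT = 318×4.18×47.9 = 63671 J before reaching 0 °C.
Fully melting the ice requires m_ice L_f = 407×334 = 135938 J.
That's not enough to melt it all — equilibrium is at 0 °C with ice remaining.
m_melted×334 = 63671  ⇒  m_melted ≈ 190.6 g.

m_melted ≈ 191 g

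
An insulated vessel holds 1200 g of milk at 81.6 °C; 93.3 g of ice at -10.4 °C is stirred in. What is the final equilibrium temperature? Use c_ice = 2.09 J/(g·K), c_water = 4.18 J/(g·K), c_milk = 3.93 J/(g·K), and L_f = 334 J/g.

T_f ≈ 68.9 °C

Taking heat into each body as positive, Σ m c ΔT = 0:
warm ice to 0 °C: 93.3×2.09×(0 − (-10.4)) = 2028
  melt ice: 93.3×334 = 31162
  warm the meltwater: 389.99 T
  milk: 4716(T − 81.6)
5106 T = 384826 − 33190 = 351635
T ≈ 68.87 °C (positive, so assuming full melt was valid).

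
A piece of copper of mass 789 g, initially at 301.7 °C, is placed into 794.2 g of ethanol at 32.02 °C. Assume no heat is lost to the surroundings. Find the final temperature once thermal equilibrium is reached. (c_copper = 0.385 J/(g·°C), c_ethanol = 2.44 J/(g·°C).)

T_f ≈ 68.6 °C

Set heat shed by the hot body equal to heat absorbed by the cold body:
789*0.385*(301.7 − T) = 794.2*2.44*(T − 32.02)
303.76(301.7 − T) = 1937.8(T − 32.02)
2241.6 T = 153696  ⇒  T ≈ 68.56 °C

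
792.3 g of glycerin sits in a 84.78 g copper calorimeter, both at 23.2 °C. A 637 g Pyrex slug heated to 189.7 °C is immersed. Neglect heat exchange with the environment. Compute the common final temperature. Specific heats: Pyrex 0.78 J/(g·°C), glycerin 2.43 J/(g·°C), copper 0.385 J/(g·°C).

Let T be the final temperature. ΣQ_i = 0:
637*0.78*(T − 189.7) + 792.3*2.43*(T − 23.2) + 84.78*0.385*(T − 23.2) = 0
496.86(T − 189.7) + 1925.3(T − 23.2) + 32.64(T − 23.2) = 0
(496.86 + 1925.3 + 32.64) T = 496.86*189.7 + 1925.3*23.2 + 32.64*23.2
T ≈ 56.90 °C

T_f ≈ 56.9 °C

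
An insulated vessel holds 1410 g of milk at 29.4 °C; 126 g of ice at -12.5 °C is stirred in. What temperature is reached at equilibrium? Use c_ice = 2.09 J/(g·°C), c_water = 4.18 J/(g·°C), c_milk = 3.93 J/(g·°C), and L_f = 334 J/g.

T_f ≈ 19.4 °C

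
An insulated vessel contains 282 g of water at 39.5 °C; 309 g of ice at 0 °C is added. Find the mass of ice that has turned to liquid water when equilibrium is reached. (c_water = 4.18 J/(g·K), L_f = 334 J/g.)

m_melted ≈ 139 g

Water can give up m c ΔT = 282·4.18·39.5 = 46561 J before reaching 0 °C.
To melt every bit of ice: 309·334 = 103206 J.
46561 J < 103206 J, so only part of the ice melts and the system sits at 0 °C.
m_melted·334 = 46561  ⇒  m_melted ≈ 139.4 g.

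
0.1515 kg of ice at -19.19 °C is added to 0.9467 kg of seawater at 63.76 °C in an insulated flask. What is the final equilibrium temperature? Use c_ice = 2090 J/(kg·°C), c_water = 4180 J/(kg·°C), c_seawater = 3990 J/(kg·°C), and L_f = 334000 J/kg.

Sum of m c ΔT and latent-heat terms is zero:
warm ice to 0 °C: 0.1515×2090×(0 − (-19.19)) = 6076.2
  latent heat to melt: 0.1515×334000 = 50601
  meltwater 0→T: 0.1515×4180×T = 633.27 T
  seawater: 3777.3(T − 63.76)
4410.6 T = 240843 − 56677 = 184166
T ≈ 41.76 °C. Since T > 0 °C, the all-ice-melts assumption holds.

T_f ≈ 41.8 °C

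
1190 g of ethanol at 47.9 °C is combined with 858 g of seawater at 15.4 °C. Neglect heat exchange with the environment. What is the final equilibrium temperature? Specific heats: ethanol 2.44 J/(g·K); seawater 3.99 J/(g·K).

T_f ≈ 30.3 °C

Net heat exchanged in the isolated system is zero:
1190·2.44·(T − 47.9) + 858·3.99·(T − 15.4) = 0
2903.6(T − 47.9) + 3423.4(T − 15.4) = 0
(2903.6 + 3423.4) T = 2903.6·47.9 + 3423.4·15.4
T = 191803/6327 ≈ 30.31 °C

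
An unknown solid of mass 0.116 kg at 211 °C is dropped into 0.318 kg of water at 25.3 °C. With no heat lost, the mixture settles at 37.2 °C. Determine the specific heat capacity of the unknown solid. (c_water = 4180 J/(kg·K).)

c ≈ 785 J/(kg·K)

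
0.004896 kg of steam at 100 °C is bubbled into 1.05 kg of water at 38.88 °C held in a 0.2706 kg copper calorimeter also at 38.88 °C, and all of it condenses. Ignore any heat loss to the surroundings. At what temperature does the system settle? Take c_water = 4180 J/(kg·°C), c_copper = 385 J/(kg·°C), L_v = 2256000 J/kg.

Conservation of energy gives ΣQ = 0:
latent heat released on condensation: 0.004896·2256000 = 11045; condensate cools 100→T: 0.004896·4180·(T − 100) = 20.47(T − 100); water warms: 1.05·4180·(T − 38.88) = 4389(T − 38.88); cup: 104.18(T − 38.88)
4513.6 T = 11045 + 2046.5 + 174695 = 187787
T ≈ 41.60 °C, under the boiling point, so the assumption holds.

T_f ≈ 41.6 °C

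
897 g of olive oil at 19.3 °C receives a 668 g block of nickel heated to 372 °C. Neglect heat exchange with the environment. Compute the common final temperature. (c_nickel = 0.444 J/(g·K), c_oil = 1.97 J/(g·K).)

T_f ≈ 70.0 °C

T_f = Σ m_i c_i T_i / Σ m_i c_i:
T_f = (296.59·372 + 1767.1·19.3) / (296.59 + 1767.1)
    = 144437 / 2063.7 ≈ 69.99 °C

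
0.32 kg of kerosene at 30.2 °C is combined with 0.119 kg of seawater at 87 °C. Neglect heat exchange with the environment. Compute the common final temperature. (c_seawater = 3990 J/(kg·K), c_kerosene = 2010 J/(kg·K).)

T_f ≈ 54.3 °C

Heat lost by the seawater equals heat gained by the kerosene:
0.119*3990*(87 − T) = 0.32*2010*(T − 30.2)
474.81(87 − T) = 643.2(T − 30.2)
1118 T = 60733  ⇒  T ≈ 54.32 °C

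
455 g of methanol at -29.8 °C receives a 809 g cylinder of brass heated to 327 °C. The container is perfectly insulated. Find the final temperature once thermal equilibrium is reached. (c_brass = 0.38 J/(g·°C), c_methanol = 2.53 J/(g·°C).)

Net heat exchanged in the isolated system is zero:
809×0.38×(T − 327) + 455×2.53×(T − (-29.8)) = 0
307.42(T − 327) + 1151.1(T − (-29.8)) = 0
1458.6 T = 66222
T = 66222 / 1458.6 = 45.4 °C

T_f ≈ 45.4 °C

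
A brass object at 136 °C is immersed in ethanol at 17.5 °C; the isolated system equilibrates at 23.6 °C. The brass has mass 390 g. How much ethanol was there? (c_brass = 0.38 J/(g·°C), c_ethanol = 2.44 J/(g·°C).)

m ≈ 1120 g

Setting the total heat transfer to zero:
390·0.38·(23.6 − 136) + m·2.44·(23.6 − 17.5) = 0
14.88 m = 16658
m = 16658/14.88 ≈ 1119 g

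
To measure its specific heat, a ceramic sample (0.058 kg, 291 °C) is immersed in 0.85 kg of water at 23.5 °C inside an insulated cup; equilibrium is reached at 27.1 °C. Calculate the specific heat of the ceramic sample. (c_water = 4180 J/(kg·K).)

Heat lost by the ceramic sample = heat gained by the water:
0.058×c×(291 − 27.1) = 0.85×4180×(27.1 − 23.5)
15.31 c = 12791  ⇒  c ≈ 835.7 J/(kg·K)

c ≈ 836 J/(kg·K)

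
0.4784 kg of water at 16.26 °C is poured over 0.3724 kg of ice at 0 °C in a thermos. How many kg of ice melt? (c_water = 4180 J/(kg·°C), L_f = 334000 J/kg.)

m_melted ≈ 0.0974 kg

Cooling the water to 0 °C releases 0.4784·4180·16.26 = 32515 J.
Fully melting the ice requires m_ice L_f = 0.3724·334000 = 124382 J.
That's not enough to melt it all — equilibrium is at 0 °C with ice remaining.
m_melted·334000 = 32515  ⇒  m_melted ≈ 0.09735 kg.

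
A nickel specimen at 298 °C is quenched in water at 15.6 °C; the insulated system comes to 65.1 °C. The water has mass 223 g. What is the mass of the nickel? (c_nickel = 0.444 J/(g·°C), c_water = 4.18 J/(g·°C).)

m ≈ 446 g

Heat lost by the nickel = heat gained by the water:
m·0.444·(298 − 65.1) = 223·4.18·(65.1 − 15.6)
103.41 m = 46141  ⇒  m ≈ 446.2 g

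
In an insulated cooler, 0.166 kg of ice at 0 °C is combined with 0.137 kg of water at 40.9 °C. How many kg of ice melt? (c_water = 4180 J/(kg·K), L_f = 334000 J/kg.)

Water can give up m c ΔT = 0.137·4180·40.9 = 23422 J before reaching 0 °C.
Fully melting the ice requires m_ice L_f = 0.166·334000 = 55444 J.
Since 23422 < 55444 J, not all the ice melts; equilibrium is at 0 °C.
m_melted·334000 = 23422  ⇒  m_melted ≈ 0.07013 kg.

m_melted ≈ 0.0701 kg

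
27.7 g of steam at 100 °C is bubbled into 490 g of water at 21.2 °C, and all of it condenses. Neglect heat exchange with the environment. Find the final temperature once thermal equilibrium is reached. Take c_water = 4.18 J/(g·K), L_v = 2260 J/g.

Conservation of energy gives ΣQ = 0:
latent heat released on condensation: 27.7·2260 = 62602
  condensed water 100 °C→T: 115.79(T − 100)
  original water: 2048.2(T − 21.2)
2164 T = 62602 + 11579 + 43422 = 117602
T ≈ 54.35 °C (< 100 °C, so full condensation is consistent).

T_f ≈ 54.3 °C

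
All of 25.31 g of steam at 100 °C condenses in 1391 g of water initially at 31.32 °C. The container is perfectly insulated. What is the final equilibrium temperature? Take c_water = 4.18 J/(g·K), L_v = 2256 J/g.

T_f ≈ 42.2 °C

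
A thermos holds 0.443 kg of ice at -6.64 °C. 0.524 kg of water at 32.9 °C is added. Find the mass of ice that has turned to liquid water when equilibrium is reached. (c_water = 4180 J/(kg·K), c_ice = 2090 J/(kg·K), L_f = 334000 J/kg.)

Heat available from the water dropping to 0 °C: 0.524·4180·32.9 = 72062 J.
Of that, 0.443·2090·6.64 = 6147.8 J goes to bring the ice to 0 °C, leaving 65914 J.
Melting all 0.443 kg of ice would need 0.443·334000 = 147962 J.
Since 65914 < 147962 J, not all the ice melts; equilibrium is at 0 °C.
m_melt = 65914 / L_f = 0.1973 kg.

m_melted ≈ 0.197 kg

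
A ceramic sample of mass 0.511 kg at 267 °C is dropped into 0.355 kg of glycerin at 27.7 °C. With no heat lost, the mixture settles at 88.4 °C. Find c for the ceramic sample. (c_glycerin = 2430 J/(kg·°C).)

Heat lost by the ceramic sample = heat gained by the glycerin:
0.511×c×(267 − 88.4) = 0.355×2430×(88.4 − 27.7)
91.26 c = 52363  ⇒  c ≈ 573.7 J/(kg·°C)

c ≈ 574 J/(kg·°C)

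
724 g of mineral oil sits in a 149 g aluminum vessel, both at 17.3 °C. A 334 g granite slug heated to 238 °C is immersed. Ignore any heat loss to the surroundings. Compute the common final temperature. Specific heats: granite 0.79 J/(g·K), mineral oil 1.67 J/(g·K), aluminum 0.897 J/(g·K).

T_f ≈ 53.5 °C

T_f is the heat-capacity-weighted average of the initial temperatures:
T_f = (263.86×238 + 1209.1×17.3 + 133.65×17.3) / (263.86 + 1209.1 + 133.65)
    = 86028 / 1606.6 ≈ 53.55 °C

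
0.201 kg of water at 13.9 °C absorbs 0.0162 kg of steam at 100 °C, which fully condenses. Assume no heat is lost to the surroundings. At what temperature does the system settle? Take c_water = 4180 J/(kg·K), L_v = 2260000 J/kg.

T_f ≈ 60.6 °C

Sum of m c ΔT and latent-heat terms is zero:
latent heat released on condensation: 0.0162·2260000 = 36612
  condensate cools 100→T: 0.0162·4180·(T − 100) = 67.72(T − 100)
  water warms: 0.201·4180·(T − 13.9) = 840.18(T − 13.9)
907.9 T = 36612 + 6771.6 + 11679 = 55062
T ≈ 60.65 °C — below 100 °C, confirming all the steam condensed.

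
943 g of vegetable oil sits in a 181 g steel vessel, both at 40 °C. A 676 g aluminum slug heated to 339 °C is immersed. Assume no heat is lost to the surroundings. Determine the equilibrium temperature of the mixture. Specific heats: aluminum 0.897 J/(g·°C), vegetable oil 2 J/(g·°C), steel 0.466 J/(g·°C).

T_f = Σ m_i c_i T_i / Σ m_i c_i:
T_f = (606.37·339 + 1886·40 + 84.35·40) / (606.37 + 1886 + 84.35)
    = 284374 / 2576.7 ≈ 110.36 °C

T_f ≈ 110.4 °C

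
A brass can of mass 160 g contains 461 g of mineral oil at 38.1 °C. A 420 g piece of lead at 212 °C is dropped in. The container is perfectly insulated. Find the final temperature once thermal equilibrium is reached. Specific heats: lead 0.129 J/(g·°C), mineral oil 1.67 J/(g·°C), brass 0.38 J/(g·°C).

T_f ≈ 48.7 °C

Conservation of energy gives ΣQ = 0:
420*0.129*(T − 212) + 461*1.67*(T − 38.1) + 160*0.38*(T − 38.1) = 0
54.18(T − 212) + 769.87(T − 38.1) + 60.8(T − 38.1) = 0
884.85 T = 43135
T = 43135 / 884.85 = 48.7 °C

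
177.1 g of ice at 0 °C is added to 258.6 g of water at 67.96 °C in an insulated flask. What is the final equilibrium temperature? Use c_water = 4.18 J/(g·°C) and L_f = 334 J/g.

Energy balance with sensible and latent terms:
latent heat to melt: 177.1·334 = 59151
  warm the meltwater: 740.28 T
  water: 1080.9(T − 67.96)
1821.2 T = 73461 − 59151 = 14310
T ≈ 7.86 °C (positive, so assuming full melt was valid).

T_f ≈ 7.9 °C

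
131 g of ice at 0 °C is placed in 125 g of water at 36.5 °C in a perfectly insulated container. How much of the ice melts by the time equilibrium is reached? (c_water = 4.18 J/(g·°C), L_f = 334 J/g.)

m_melted ≈ 57.1 g

Water can give up m c ΔT = 125×4.18×36.5 = 19071 J before reaching 0 °C.
Melting all 131 g of ice would need 131×334 = 43754 J.
19071 J < 43754 J, so only part of the ice melts and the system sits at 0 °C.
m_melt = 19071 / L_f = 57.1 g.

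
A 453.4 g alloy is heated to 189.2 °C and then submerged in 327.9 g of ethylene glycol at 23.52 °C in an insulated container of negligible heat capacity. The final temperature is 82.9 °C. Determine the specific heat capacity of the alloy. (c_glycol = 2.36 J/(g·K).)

c ≈ 0.953 J/(g·K)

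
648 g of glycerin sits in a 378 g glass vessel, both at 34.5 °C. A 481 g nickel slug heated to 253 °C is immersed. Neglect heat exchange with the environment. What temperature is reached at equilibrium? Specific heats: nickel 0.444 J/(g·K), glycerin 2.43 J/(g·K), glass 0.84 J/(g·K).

With ΣQ=0 the equilibrium temperature is the m·c-weighted mean:
T_f = (213.56·253 + 1574.6·34.5 + 317.52·34.5) / (213.56 + 1574.6 + 317.52)
    = 119311 / 2105.7 ≈ 56.66 °C

T_f ≈ 56.7 °C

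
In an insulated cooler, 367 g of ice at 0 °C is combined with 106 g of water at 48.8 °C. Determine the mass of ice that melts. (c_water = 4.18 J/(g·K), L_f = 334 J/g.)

m_melted ≈ 64.7 g

Water can give up m c ΔT = 106×4.18×48.8 = 21622 J before reaching 0 °C.
To melt every bit of ice: 367×334 = 122578 J.
Since 21622 < 122578 J, not all the ice melts; equilibrium is at 0 °C.
m_melt = 21622 / L_f = 64.74 g.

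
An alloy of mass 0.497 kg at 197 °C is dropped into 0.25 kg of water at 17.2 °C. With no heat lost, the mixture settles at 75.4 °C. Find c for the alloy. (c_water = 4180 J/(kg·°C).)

c ≈ 1010 J/(kg·°C)

Let T be the final temperature. ΣQ_i = 0:
0.497×c×(75.4 − 197) + 0.25×4180×(75.4 − 17.2) = 0
-60.44 c = -60819
c = -60819/-60.44 ≈ 1006 J/(kg·°C)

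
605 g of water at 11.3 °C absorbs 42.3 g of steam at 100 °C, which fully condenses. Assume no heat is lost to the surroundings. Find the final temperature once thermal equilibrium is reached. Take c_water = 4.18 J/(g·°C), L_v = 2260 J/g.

Setting the total heat transfer to zero:
condense steam: −42.3·2260 = −95598; condensed water 100 °C→T: 176.81(T − 100); water warms: 605·4.18·(T − 11.3) = 2528.9(T − 11.3)
2705.7 T = 95598 + 17681 + 28577 = 141856
T ≈ 52.43 °C, under the boiling point, so the assumption holds.

T_f ≈ 52.4 °C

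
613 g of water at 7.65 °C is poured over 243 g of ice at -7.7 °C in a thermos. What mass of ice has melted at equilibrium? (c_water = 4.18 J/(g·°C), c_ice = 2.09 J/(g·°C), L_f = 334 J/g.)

Water can give up m c ΔT = 613×4.18×7.65 = 19602 J before reaching 0 °C.
Warming the ice to 0 °C takes 243×2.09×7.7 = 3910.6 J, leaving 15691 J for melting.
Fully melting the ice requires m_ice L_f = 243×334 = 81162 J.
Since 15691 < 81162 J, not all the ice melts; equilibrium is at 0 °C.
m_melted×334 = 15691  ⇒  m_melted ≈ 46.98 g.

m_melted ≈ 47 g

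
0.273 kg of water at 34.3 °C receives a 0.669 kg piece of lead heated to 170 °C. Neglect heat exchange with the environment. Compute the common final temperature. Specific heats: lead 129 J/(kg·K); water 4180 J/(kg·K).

T_f ≈ 43.8 °C

Energy conservation, ΣQ = 0:
0.669*129*(T − 170) + 0.273*4180*(T − 34.3) = 0
86.3(T − 170) + 1141.1(T − 34.3) = 0
(86.3 + 1141.1) T = 86.3*170 + 1141.1*34.3
T = 53812 / 1227.4 = 43.8 °C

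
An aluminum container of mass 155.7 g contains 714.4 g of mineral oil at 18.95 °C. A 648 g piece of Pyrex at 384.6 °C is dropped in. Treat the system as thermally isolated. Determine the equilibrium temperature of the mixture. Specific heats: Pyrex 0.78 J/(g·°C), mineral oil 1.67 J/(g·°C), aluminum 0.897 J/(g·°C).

T_f ≈ 119.5 °C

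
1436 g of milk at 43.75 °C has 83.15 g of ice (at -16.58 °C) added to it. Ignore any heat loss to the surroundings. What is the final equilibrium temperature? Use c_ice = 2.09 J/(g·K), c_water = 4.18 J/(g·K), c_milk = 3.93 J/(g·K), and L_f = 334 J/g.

T_f ≈ 36.1 °C

Net heat exchanged in the isolated system is zero:
ice -16.58→0 °C: 83.15×2.09×16.58 = 2881.3; fusion: m_ice L_f = 83.15×334 = 27772; meltwater 0→T: 83.15×4.18×T = 347.57 T; milk cools: 1436×3.93×(T − 43.75) = 5643.5(T − 43.75)
5991 T = 246902 − 30653 = 216249
T ≈ 36.10 °C. Since T > 0 °C, the all-ice-melts assumption holds.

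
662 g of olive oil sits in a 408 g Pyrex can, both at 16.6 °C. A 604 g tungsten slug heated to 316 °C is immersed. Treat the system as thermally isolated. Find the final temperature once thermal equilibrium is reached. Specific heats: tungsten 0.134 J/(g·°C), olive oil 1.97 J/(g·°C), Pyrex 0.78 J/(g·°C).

T_f ≈ 30.8 °C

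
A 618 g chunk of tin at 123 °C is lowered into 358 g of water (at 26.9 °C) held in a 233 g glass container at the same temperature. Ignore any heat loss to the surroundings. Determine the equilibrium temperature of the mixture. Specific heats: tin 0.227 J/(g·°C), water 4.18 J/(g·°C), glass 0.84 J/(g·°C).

T_f ≈ 34.3 °C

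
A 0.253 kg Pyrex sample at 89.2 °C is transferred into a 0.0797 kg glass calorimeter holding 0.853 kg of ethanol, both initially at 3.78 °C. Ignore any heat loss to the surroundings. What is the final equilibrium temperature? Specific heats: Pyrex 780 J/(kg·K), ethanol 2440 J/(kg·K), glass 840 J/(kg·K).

T_f ≈ 11.0 °C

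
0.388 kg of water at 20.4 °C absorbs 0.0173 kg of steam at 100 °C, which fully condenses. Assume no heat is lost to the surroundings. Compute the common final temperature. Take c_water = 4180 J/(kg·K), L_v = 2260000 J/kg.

T_f ≈ 46.9 °C

Taking heat into each body as positive, Σ m c ΔT = 0:
steam→water at 100 °C releases m L_v = 0.0173×2260000 = 39098; condensate cools 100→T: 0.0173×4180×(T − 100) = 72.31(T − 100); water warms: 0.388×4180×(T − 20.4) = 1621.8(T − 20.4)
1694.2 T = 39098 + 7231.4 + 33086 = 79415
T ≈ 46.88 °C (< 100 °C, so full condensation is consistent).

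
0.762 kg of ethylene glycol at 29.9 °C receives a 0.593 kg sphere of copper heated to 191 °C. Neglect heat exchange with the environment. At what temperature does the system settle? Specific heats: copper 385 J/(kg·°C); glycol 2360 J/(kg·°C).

|Q_copper| = |Q_glycol|:
0.593·385·(191 − T) = 0.762·2360·(T − 29.9)
228.3(191 − T) = 1798.3(T − 29.9)
2026.6 T = 97376  ⇒  T ≈ 48.05 °C

T_f ≈ 48.0 °C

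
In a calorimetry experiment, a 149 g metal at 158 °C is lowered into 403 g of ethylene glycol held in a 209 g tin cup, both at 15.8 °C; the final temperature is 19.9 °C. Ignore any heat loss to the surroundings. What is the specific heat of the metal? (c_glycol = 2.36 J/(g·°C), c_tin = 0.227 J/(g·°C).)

c ≈ 0.199 J/(g·°C)

Conservation of energy gives ΣQ = 0:
149·c·(19.9 − 158) + 403·2.36·(19.9 − 15.8) + 209·0.227·(19.9 − 15.8) = 0
-20577 c = -4093.9
c = -4093.9/-20577 ≈ 0.199 J/(g·°C)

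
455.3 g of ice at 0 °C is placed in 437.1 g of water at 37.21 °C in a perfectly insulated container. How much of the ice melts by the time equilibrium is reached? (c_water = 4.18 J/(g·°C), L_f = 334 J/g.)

m_melted ≈ 204 g

Cooling the water to 0 °C releases 437.1×4.18×37.21 = 67986 J.
To melt every bit of ice: 455.3×334 = 152070 J.
Since 67986 < 152070 J, not all the ice melts; equilibrium is at 0 °C.
m_melt = 67986 / L_f = 203.5 g.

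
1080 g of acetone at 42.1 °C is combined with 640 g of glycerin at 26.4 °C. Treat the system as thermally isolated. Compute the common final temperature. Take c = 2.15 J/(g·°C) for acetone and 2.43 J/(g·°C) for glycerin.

T_f ≈ 35.8 °C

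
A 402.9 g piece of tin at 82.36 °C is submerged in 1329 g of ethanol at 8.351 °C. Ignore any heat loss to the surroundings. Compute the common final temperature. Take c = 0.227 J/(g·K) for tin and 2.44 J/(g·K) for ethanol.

T_f ≈ 10.4 °C

T_f = Σ m_i c_i T_i / Σ m_i c_i:
T_f = (91.46·82.36 + 3242.8·8.351) / (91.46 + 3242.8)
    = 34613 / 3334.2 ≈ 10.38 °C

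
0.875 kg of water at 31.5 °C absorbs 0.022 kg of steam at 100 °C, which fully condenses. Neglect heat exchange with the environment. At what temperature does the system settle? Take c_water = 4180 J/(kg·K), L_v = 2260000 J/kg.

T_f ≈ 46.4 °C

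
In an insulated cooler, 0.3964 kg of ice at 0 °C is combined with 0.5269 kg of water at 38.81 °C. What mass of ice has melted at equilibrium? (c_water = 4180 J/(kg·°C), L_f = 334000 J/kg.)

m_melted ≈ 0.256 kg

Heat available from the water dropping to 0 °C: 0.5269×4180×38.81 = 85477 J.
Fully melting the ice requires m_ice L_f = 0.3964×334000 = 132398 J.
85477 J < 132398 J, so only part of the ice melts and the system sits at 0 °C.
Mass melted = 85477/334000 ≈ 0.2559 kg.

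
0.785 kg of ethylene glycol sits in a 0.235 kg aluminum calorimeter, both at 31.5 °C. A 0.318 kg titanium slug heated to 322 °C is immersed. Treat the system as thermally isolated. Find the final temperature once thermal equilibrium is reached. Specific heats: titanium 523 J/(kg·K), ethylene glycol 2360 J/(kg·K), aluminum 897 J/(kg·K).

T_f ≈ 53.2 °C

Taking heat into each body as positive, Σ m c ΔT = 0:
0.318*523*(T − 322) + 0.785*2360*(T − 31.5) + 0.235*897*(T − 31.5) = 0
166.31(T − 322) + 1852.6(T − 31.5) + 210.79(T − 31.5) = 0
(166.31 + 1852.6 + 210.79) T = 166.31*322 + 1852.6*31.5 + 210.79*31.5
T ≈ 53.17 °C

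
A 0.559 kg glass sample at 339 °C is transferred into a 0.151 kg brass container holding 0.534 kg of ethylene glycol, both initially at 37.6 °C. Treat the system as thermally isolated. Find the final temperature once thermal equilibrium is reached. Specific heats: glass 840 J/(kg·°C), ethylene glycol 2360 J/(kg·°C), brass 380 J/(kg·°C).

Conservation of energy gives ΣQ = 0:
0.559·840·(T − 339) + 0.534·2360·(T − 37.6) + 0.151·380·(T − 37.6) = 0
469.56(T − 339) + 1260.2(T − 37.6) + 57.38(T − 37.6) = 0
1787.2 T = 208723
T = 208723/1787.2 ≈ 116.79 °C

T_f ≈ 116.8 °C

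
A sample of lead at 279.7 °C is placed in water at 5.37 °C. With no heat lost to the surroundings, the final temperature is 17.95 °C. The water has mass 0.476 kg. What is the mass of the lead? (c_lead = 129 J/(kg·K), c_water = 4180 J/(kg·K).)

Setting the total heat transfer to zero:
m·129·(17.95 − 279.7) + 0.476·4180·(17.95 − 5.37) = 0
-33766 m = -25030
m = -25030/-33766 ≈ 0.7413 kg

m ≈ 0.741 kg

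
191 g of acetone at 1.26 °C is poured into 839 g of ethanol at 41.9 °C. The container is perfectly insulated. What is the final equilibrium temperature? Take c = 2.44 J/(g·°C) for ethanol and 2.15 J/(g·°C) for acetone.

Net heat exchanged in the isolated system is zero:
839*2.44*(T − 41.9) + 191*2.15*(T − 1.26) = 0
2457.8 T = 86293
T = 86293/2457.8 ≈ 35.11 °C

T_f ≈ 35.1 °C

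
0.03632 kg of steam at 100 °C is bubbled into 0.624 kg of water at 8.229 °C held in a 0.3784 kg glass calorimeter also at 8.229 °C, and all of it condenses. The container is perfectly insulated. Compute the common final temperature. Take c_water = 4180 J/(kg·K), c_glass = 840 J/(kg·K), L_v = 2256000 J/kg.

T_f ≈ 39.4 °C

Conservation of energy gives ΣQ = 0:
steam→water at 100 °C releases m L_v = 0.03632·2256000 = 81938; condensed water 100 °C→T: 151.82(T − 100); water warms: 0.624·4180·(T − 8.229) = 2608.3(T − 8.229); glass cup: 0.3784·840·(T − 8.229) = 317.86(T − 8.229)
3078 T = 81938 + 15182 + 24080 = 121199
T ≈ 39.38 °C, under the boiling point, so the assumption holds.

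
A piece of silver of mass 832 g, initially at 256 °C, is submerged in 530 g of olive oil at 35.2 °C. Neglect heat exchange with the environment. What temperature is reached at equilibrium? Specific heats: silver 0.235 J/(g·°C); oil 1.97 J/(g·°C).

T_f ≈ 70.0 °C

T_f is the heat-capacity-weighted average of the initial temperatures:
T_f = (195.52×256 + 1044.1×35.2) / (195.52 + 1044.1)
    = 86805 / 1239.6 ≈ 70.03 °C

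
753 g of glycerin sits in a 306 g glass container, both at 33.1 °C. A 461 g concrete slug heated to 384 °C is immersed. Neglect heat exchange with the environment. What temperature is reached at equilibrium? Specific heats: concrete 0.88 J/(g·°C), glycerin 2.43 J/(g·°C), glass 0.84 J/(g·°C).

T_f ≈ 90.2 °C

Energy conservation, ΣQ = 0:
461*0.88*(T − 384) + 753*2.43*(T − 33.1) + 306*0.84*(T − 33.1) = 0
405.68(T − 384) + 1829.8(T − 33.1) + 257.04(T − 33.1) = 0
(405.68 + 1829.8 + 257.04) T = 405.68*384 + 1829.8*33.1 + 257.04*33.1
T ≈ 90.21 °C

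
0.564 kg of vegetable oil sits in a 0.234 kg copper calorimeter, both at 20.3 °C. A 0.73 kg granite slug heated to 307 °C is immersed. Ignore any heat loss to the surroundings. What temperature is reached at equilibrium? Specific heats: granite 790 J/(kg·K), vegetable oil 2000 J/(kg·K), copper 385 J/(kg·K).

T_f ≈ 112.4 °C

Energy conservation, ΣQ = 0:
0.73*790*(T − 307) + 0.564*2000*(T − 20.3) + 0.234*385*(T − 20.3) = 0
576.7(T − 307) + 1128(T − 20.3) + 90.09(T − 20.3) = 0
(576.7 + 1128 + 90.09) T = 576.7*307 + 1128*20.3 + 90.09*20.3
T = 201774 / 1794.8 = 112 °C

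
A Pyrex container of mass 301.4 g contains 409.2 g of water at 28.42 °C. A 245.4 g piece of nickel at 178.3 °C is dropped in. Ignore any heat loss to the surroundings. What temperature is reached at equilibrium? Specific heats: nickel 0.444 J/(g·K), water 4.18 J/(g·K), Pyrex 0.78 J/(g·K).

Energy conservation, ΣQ = 0:
245.4×0.444×(T − 178.3) + 409.2×4.18×(T − 28.42) + 301.4×0.78×(T − 28.42) = 0
108.96(T − 178.3) + 1710.5(T − 28.42) + 235.09(T − 28.42) = 0
2054.5 T = 74720
T = 74720 / 2054.5 = 36.4 °C

T_f ≈ 36.4 °C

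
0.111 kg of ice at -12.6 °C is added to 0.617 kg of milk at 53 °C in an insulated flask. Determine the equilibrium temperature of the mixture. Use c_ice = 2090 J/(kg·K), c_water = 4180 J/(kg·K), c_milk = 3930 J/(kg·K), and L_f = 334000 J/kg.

T_f ≈ 30.6 °C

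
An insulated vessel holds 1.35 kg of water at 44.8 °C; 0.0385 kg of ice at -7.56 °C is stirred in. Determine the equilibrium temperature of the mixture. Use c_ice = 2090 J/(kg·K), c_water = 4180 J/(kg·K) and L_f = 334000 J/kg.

Conservation of energy gives ΣQ = 0:
warm ice to 0 °C: 0.0385×2090×(0 − (-7.56)) = 608.32; fusion: m_ice L_f = 0.0385×334000 = 12859; warm the meltwater: 160.93 T; water cools: 1.35×4180×(T − 44.8) = 5643(T − 44.8)
5803.9 T = 252806 − 13467 = 239339
T ≈ 41.24 °C. Since T > 0 °C, the all-ice-melts assumption holds.

T_f ≈ 41.2 °C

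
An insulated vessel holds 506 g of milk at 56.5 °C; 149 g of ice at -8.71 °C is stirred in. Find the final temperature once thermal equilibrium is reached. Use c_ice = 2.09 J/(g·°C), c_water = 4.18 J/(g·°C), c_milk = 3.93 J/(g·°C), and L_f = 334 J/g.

Net heat exchanged in the isolated system is zero:
ice -8.71→0 °C: 149·2.09·8.71 = 2712.4; latent heat to melt: 149·334 = 49766; meltwater 0→T: 149·4.18·T = 622.82 T; milk cools: 506·3.93·(T − 56.5) = 1988.6(T − 56.5)
2611.4 T = 112355 − 52478 = 59876
T ≈ 22.93 °C (positive, so assuming full melt was valid).

T_f ≈ 22.9 °C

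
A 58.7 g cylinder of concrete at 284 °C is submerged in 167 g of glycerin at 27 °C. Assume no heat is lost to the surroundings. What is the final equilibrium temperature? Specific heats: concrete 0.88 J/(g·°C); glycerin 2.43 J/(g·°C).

Heat gained plus heat lost sum to zero:
58.7·0.88·(T − 284) + 167·2.43·(T − 27) = 0
51.66(T − 284) + 405.81(T − 27) = 0
457.47 T = 25627
T ≈ 56.02 °C

T_f ≈ 56.0 °C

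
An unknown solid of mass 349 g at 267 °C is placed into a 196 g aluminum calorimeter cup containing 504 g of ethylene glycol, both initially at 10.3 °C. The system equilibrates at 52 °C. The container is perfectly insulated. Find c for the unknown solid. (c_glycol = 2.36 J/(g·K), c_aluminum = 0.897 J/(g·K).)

c ≈ 0.759 J/(g·K)

Net heat exchanged in the isolated system is zero:
349·c·(52 − 267) + 504·2.36·(52 − 10.3) + 196·0.897·(52 − 10.3) = 0
-75035 c = -56931
c = -56931/-75035 ≈ 0.7587 J/(g·K)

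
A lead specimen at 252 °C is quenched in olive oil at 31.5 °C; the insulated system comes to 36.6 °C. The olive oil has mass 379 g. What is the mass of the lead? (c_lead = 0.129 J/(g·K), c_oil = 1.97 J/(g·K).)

Conservation of energy gives ΣQ = 0:
m·0.129·(36.6 − 252) + 379·1.97·(36.6 − 31.5) = 0
-27.79 m = -3807.8
m = -3807.8/-27.79 ≈ 137 g

m ≈ 137 g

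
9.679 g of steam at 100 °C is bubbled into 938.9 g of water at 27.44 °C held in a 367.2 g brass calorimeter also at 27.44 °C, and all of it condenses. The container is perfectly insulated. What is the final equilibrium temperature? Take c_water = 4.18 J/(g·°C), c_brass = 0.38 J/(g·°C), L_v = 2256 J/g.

Setting the total heat transfer to zero:
steam→water at 100 °C releases m L_v = 9.679·2256 = 21836; condensed water 100 °C→T: 40.46(T − 100); water warms: 938.9·4.18·(T − 27.44) = 3924.6(T − 27.44); cup: 139.54(T − 27.44)
4104.6 T = 21836 + 4045.8 + 111520 = 137402
T ≈ 33.48 °C — below 100 °C, confirming all the steam condensed.

T_f ≈ 33.5 °C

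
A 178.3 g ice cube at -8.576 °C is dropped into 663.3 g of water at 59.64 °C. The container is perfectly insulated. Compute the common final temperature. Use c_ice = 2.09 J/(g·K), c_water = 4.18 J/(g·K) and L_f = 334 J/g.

Taking heat into each body as positive, Σ m c ΔT = 0:
ice -8.576→0 °C: 178.3·2.09·8.576 = 3195.8
  fusion: m_ice L_f = 178.3·334 = 59552
  meltwater 0→T: 178.3·4.18·T = 745.29 T
  water cools: 663.3·4.18·(T − 59.64) = 2772.6(T − 59.64)
3517.9 T = 165358 − 62748 = 102609
T ≈ 29.17 °C — above 0 °C, consistent with complete melting.

T_f ≈ 29.2 °C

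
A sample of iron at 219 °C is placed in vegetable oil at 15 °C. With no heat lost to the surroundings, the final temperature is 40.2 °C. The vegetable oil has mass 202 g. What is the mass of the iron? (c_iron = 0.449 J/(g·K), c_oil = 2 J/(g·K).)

m ≈ 127 g

Energy conservation, ΣQ = 0:
m·0.449·(40.2 − 219) + 202·2·(40.2 − 15) = 0
-80.28 m = -10181
m = -10181/-80.28 ≈ 126.8 g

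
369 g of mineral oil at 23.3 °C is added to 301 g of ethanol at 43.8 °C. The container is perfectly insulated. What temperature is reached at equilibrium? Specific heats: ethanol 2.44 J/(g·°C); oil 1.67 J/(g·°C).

T_f ≈ 34.4 °C

Heat gained plus heat lost sum to zero:
301·2.44·(T − 43.8) + 369·1.67·(T − 23.3) = 0
734.44(T − 43.8) + 616.23(T − 23.3) = 0
(734.44 + 616.23) T = 734.44·43.8 + 616.23·23.3
T = 46527 / 1350.7 = 34.4 °C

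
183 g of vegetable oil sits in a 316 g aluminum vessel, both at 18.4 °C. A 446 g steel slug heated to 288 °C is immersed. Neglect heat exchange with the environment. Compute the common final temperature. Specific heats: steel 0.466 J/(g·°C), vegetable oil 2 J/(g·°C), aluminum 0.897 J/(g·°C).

T_f ≈ 83.8 °C

With ΣQ=0 the equilibrium temperature is the m·c-weighted mean:
T_f = (207.84*288 + 366*18.4 + 283.45*18.4) / (207.84 + 366 + 283.45)
    = 71807 / 857.29 ≈ 83.76 °C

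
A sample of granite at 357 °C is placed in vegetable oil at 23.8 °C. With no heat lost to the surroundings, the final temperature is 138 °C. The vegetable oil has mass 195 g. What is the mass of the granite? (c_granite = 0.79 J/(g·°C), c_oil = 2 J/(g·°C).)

m ≈ 257 g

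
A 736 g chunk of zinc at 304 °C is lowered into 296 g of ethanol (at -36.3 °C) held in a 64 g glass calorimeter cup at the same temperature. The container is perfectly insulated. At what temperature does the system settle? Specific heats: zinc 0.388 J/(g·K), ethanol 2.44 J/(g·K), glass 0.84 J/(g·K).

Taking heat into each body as positive, Σ m c ΔT = 0:
736×0.388×(T − 304) + 296×2.44×(T − (-36.3)) + 64×0.84×(T − (-36.3)) = 0
285.57(T − 304) + 722.24(T − (-36.3)) + 53.76(T − (-36.3)) = 0
(285.57 + 722.24 + 53.76) T = 285.57×304 + 722.24×(-36.3) + 53.76×(-36.3)
T ≈ 55.24 °C

T_f ≈ 55.2 °C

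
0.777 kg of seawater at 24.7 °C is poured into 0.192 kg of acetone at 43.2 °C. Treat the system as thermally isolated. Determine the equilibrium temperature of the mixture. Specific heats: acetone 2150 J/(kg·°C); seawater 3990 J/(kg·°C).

With ΣQ=0 the equilibrium temperature is the m·c-weighted mean:
T_f = (412.8×43.2 + 3100.2×24.7) / (412.8 + 3100.2)
    = 94409 / 3513 ≈ 26.87 °C

T_f ≈ 26.9 °C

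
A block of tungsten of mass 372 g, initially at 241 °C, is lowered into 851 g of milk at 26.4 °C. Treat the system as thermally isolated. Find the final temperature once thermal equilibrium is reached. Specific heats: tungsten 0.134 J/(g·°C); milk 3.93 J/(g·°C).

T_f ≈ 29.6 °C

Taking heat into each body as positive, Σ m c ΔT = 0:
372*0.134*(T − 241) + 851*3.93*(T − 26.4) = 0
3394.3 T = 100306
T = 100306/3394.3 ≈ 29.55 °C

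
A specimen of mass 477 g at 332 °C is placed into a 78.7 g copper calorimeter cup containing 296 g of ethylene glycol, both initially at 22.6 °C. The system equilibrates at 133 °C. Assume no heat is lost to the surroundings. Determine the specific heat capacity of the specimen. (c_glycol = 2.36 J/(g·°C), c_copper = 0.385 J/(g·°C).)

c ≈ 0.848 J/(g·°C)

Heat gained plus heat lost sum to zero:
477×c×(133 − 332) + 296×2.36×(133 − 22.6) + 78.7×0.385×(133 − 22.6) = 0
-94923 c = -80466
c = -80466/-94923 ≈ 0.8477 J/(g·°C)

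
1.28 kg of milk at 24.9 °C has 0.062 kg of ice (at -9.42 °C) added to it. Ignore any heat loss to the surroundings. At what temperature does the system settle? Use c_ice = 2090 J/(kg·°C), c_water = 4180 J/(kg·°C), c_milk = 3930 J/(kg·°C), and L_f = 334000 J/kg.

T_f ≈ 19.5 °C

Let T be the final temperature. ΣQ_i = 0:
ice -9.42→0 °C: 0.062·2090·9.42 = 1220.6
  fusion: m_ice L_f = 0.062·334000 = 20708
  meltwater 0→T: 0.062·4180·T = 259.16 T
  milk: 5030.4(T − 24.9)
5289.6 T = 125257 − 21929 = 103328
T ≈ 19.53 °C (positive, so assuming full melt was valid).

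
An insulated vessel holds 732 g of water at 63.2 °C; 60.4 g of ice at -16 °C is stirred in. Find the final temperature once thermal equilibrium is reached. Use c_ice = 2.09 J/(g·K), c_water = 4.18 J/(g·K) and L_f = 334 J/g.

T_f ≈ 51.7 °C

Let T be the final temperature. ΣQ_i = 0:
warm ice to 0 °C: 60.4×2.09×(0 − (-16)) = 2019.8; melt ice: 60.4×334 = 20174; warm the meltwater: 252.47 T; water cools: 732×4.18×(T − 63.2) = 3059.8(T − 63.2)
3312.2 T = 193377 − 22193 = 171183
T ≈ 51.68 °C — above 0 °C, consistent with complete melting.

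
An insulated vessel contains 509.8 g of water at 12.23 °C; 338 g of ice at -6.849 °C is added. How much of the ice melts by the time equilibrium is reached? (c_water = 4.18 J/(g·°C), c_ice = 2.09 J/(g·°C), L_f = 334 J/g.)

m_melted ≈ 63.5 g

Heat available from the water dropping to 0 °C: 509.8·4.18·12.23 = 26062 J.
Of that, 338·2.09·6.849 = 4838.3 J goes to bring the ice to 0 °C, leaving 21223 J.
Melting all 338 g of ice would need 338·334 = 112892 J.
Since 21223 < 112892 J, not all the ice melts; equilibrium is at 0 °C.
Mass melted = 21223/334 ≈ 63.54 g.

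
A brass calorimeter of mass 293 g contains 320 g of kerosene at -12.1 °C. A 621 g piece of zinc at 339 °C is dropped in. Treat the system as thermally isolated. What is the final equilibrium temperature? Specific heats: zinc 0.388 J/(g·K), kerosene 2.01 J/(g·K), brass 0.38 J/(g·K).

Let T be the final temperature. ΣQ_i = 0:
621·0.388·(T − 339) + 320·2.01·(T − (-12.1)) + 293·0.38·(T − (-12.1)) = 0
(240.95 + 643.2 + 111.34) T = 240.95·339 + 643.2·(-12.1) + 111.34·(-12.1)
T = 72551 / 995.49 = 72.9 °C

T_f ≈ 72.9 °C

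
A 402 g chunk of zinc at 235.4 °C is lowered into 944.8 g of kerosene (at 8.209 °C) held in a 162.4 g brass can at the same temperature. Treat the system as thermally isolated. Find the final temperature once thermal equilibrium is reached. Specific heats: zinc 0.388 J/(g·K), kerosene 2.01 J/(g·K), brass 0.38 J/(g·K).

T_f ≈ 25.0 °C

Energy conservation, ΣQ = 0:
402·0.388·(T − 235.4) + 944.8·2.01·(T − 8.209) + 162.4·0.38·(T − 8.209) = 0
2116.7 T = 52813
T ≈ 24.95 °C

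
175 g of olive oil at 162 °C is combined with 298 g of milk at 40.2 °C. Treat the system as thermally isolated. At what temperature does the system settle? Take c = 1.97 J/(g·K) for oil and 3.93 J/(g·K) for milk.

T_f ≈ 67.9 °C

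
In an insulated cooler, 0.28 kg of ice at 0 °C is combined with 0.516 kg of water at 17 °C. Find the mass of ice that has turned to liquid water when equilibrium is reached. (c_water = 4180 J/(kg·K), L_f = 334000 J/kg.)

m_melted ≈ 0.11 kg

Cooling the water to 0 °C releases 0.516×4180×17 = 36667 J.
To melt every bit of ice: 0.28×334000 = 93520 J.
Since 36667 < 93520 J, not all the ice melts; equilibrium is at 0 °C.
Mass melted = 36667/334000 ≈ 0.1098 kg.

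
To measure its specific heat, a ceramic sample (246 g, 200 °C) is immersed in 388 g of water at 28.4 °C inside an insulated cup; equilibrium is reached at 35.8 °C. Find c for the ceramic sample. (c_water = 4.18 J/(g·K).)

c ≈ 0.297 J/(g·K)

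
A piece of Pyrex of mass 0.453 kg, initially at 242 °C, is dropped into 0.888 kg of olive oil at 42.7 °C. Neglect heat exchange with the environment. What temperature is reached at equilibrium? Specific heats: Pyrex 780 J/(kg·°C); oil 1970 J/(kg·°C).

Conservation of energy gives ΣQ = 0:
0.453·780·(T − 242) + 0.888·1970·(T − 42.7) = 0
2102.7 T = 160206
T = 160206 / 2102.7 = 76.2 °C

T_f ≈ 76.2 °C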